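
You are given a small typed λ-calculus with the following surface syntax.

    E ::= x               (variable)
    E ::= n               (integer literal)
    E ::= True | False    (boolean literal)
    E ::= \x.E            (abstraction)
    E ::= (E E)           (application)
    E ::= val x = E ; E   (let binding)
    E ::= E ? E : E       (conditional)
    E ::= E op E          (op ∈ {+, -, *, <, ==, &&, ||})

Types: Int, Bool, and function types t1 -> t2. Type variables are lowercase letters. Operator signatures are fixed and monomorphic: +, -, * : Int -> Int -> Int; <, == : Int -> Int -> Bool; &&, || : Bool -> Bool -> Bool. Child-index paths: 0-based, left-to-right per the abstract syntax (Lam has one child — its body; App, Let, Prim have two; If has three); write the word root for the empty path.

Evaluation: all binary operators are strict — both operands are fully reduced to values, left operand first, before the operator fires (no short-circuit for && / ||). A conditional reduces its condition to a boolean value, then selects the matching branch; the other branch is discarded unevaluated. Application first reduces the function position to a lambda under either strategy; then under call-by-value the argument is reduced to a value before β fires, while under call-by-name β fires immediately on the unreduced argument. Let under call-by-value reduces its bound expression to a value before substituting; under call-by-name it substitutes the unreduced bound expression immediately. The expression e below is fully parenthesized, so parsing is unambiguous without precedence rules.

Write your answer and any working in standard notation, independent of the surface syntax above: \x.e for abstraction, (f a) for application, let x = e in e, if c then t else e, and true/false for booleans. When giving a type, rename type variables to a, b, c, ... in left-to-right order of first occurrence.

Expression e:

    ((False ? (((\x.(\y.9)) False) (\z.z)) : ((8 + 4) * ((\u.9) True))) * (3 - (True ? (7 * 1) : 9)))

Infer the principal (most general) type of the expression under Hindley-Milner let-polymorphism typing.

Answer: Int

Derivation:
  unify Bool ~ Bool
\y._ : b -> Int
\x._ : a -> b -> Int
  unify a -> b -> Int ~ Bool -> c
  unify a ~ Bool
  unify b -> Int ~ c
_ _ : b -> Int
z : d
\z._ : d -> d
  unify b -> Int ~ (d -> d) -> e
  unify b ~ d -> d
  unify Int ~ e
_ _ : Int
  unify Int ~ Int
  unify Int ~ Int
  unify Int ~ Int
\u._ : f -> Int
  unify f -> Int ~ Bool -> g
  unify f ~ Bool
  unify Int ~ g
_ _ : Int
  unify Int ~ Int
  unify Int ~ Int
  unify Int ~ Int
  unify Int ~ Int
  unify Bool ~ Bool
  unify Int ~ Int
  unify Int ~ Int
  unify Int ~ Int
  unify Int ~ Int
  unify Int ~ Int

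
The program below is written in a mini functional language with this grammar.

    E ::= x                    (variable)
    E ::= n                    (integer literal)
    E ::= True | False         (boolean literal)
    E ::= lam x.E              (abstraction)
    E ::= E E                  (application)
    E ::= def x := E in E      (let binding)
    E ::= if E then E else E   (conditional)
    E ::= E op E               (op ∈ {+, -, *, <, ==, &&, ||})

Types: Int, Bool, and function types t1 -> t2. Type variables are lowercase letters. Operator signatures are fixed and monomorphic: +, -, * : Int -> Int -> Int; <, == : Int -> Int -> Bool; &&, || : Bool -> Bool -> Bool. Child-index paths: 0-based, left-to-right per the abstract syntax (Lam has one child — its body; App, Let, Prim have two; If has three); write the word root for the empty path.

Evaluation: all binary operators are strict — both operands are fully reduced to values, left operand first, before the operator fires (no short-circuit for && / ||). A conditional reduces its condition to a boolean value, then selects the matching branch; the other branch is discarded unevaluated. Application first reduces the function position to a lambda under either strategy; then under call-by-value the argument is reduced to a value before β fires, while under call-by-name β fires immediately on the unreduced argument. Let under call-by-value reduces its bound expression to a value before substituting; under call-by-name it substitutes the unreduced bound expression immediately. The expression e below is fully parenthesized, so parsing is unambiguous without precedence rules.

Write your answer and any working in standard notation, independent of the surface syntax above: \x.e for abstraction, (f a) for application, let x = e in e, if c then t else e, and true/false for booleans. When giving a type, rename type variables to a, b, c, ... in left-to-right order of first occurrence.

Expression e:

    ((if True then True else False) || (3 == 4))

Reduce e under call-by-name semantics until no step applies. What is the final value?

Derivation:
step 0: ((if true then true else false) || (3 == 4))
step 1: [if@0] (true || (3 == 4))
step 2: [delta@1] (true || false)
step 3: [delta@root] true

Answer: true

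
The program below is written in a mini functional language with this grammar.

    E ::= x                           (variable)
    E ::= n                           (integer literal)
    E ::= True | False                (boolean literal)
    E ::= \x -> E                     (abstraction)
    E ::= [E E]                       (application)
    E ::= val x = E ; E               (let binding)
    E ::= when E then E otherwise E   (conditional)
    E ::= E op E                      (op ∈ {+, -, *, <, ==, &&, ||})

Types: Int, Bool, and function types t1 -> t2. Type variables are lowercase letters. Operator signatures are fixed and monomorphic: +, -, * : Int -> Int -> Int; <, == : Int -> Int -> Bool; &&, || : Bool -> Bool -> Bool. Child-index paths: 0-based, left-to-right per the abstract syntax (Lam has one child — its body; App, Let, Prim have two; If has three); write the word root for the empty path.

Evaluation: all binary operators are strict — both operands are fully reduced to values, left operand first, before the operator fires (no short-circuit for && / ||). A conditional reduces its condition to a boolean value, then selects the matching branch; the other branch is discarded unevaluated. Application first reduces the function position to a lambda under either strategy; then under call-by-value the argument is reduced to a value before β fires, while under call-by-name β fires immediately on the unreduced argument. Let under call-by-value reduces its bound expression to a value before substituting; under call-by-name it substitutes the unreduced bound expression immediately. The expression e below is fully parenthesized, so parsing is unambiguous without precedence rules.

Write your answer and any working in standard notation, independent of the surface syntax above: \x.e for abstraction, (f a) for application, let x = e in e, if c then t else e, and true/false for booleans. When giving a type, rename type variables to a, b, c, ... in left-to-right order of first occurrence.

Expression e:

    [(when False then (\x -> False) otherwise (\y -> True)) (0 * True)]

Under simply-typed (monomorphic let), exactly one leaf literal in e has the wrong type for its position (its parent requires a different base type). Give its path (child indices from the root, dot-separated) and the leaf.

Trace:
  unify Bool ~ Bool
\x._ : a -> Bool
\y._ : b -> Bool
  unify a -> Bool ~ b -> Bool
  unify a ~ b
  unify Bool ~ Bool
  unify Int ~ Int
  unify Bool ~ Int
  FAIL: mismatch Bool ~ Int

Answer: 1.1 : true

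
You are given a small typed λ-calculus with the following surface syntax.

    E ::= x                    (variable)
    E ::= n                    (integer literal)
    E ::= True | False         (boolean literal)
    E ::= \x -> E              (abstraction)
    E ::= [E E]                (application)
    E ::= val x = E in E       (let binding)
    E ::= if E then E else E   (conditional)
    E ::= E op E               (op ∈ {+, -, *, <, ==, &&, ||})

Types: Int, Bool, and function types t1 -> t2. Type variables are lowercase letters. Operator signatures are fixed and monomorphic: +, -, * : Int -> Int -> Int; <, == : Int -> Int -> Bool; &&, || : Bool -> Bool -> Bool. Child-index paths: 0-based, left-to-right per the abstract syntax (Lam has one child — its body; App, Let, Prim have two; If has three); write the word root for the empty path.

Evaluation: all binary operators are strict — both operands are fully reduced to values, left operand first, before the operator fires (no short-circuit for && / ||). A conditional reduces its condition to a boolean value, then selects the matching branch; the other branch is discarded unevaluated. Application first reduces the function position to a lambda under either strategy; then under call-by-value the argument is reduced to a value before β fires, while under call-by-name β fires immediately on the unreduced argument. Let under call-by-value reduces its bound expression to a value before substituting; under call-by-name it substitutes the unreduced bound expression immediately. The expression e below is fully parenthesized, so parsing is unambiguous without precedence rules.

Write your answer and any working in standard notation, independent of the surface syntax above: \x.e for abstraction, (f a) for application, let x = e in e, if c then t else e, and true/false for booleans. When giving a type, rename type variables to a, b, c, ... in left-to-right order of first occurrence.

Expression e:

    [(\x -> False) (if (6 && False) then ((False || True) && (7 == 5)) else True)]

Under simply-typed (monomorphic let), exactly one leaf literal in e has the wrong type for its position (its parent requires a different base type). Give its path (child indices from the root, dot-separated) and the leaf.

Trace:
\x._ : a -> Bool
  unify Int ~ Bool
  FAIL: mismatch Int ~ Bool

Answer: 1.0.0 : 6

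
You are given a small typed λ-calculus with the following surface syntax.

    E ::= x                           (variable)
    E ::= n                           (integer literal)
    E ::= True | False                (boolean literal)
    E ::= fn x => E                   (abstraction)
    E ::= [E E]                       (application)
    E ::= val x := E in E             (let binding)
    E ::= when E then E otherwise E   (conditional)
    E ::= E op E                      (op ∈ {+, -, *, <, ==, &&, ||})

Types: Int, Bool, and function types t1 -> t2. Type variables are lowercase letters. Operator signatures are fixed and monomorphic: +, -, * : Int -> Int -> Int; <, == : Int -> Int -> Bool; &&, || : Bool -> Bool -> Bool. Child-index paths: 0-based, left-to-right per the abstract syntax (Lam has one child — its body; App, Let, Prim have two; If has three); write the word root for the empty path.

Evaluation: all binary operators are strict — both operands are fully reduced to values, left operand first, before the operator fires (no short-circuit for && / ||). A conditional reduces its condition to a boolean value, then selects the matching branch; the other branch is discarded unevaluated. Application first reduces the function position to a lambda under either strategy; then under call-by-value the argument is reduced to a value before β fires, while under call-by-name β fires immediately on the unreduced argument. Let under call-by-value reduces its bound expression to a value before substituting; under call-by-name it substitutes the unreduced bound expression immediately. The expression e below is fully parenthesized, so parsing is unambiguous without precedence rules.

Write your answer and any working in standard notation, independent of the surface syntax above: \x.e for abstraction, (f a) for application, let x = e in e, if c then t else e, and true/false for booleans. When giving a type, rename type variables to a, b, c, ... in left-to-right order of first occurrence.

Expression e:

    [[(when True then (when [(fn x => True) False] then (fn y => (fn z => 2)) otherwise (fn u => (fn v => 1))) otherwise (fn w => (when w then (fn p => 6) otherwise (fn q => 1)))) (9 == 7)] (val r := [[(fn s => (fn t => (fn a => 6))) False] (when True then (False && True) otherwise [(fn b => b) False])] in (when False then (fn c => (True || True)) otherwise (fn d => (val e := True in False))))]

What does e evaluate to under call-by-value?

Working:
step 0: (((if true then (if ((\x.true) false) then (\y.(\z.2)) else (\u.(\v.1))) else (\w.(if w then (\p.6) else (\q.1)))) (9 == 7)) (let r = (((\s.(\t.(\a.6))) false) (if true then (false && true) else ((\b.b) false))) in (if false then (\c.(true || true)) else (\d.(let e = true in false)))))
step 1: [if@0.0] (((if ((\x.true) false) then (\y.(\z.2)) else (\u.(\v.1))) (9 == 7)) (let r = (((\s.(\t.(\a.6))) false) (if true then (false && true) else ((\b.b) false))) in (if false then (\c.(true || true)) else (\d.(let e = true in false)))))
step 2: [beta@0.0.0] (((if true then (\y.(\z.2)) else (\u.(\v.1))) (9 == 7)) (let r = (((\s.(\t.(\a.6))) false) (if true then (false && true) else ((\b.b) false))) in (if false then (\c.(true || true)) else (\d.(let e = true in false)))))
step 3: [if@0.0] (((\y.(\z.2)) (9 == 7)) (let r = (((\s.(\t.(\a.6))) false) (if true then (false && true) else ((\b.b) false))) in (if false then (\c.(true || true)) else (\d.(let e = true in false)))))
step 4: [delta@0.1] (((\y.(\z.2)) false) (let r = (((\s.(\t.(\a.6))) false) (if true then (false && true) else ((\b.b) false))) in (if false then (\c.(true || true)) else (\d.(let e = true in false)))))
step 5: [beta@0] ((\z.2) (let r = (((\s.(\t.(\a.6))) false) (if true then (false && true) else ((\b.b) false))) in (if false then (\c.(true || true)) else (\d.(let e = true in false)))))
step 6: [beta@1.0.0] ((\z.2) (let r = ((\t.(\a.6)) (if true then (false && true) else ((\b.b) false))) in (if false then (\c.(true || true)) else (\d.(let e = true in false)))))
step 7: [if@1.0.1] ((\z.2) (let r = ((\t.(\a.6)) (false && true)) in (if false then (\c.(true || true)) else (\d.(let e = true in false)))))
step 8: [delta@1.0.1] ((\z.2) (let r = ((\t.(\a.6)) false) in (if false then (\c.(true || true)) else (\d.(let e = true in false)))))
step 9: [beta@1.0] ((\z.2) (let r = (\a.6) in (if false then (\c.(true || true)) else (\d.(let e = true in false)))))
step 10: [let@1] ((\z.2) (if false then (\c.(true || true)) else (\d.(let e = true in false))))
step 11: [if@1] ((\z.2) (\d.(let e = true in false)))
step 12: [beta@root] 2

Answer: 2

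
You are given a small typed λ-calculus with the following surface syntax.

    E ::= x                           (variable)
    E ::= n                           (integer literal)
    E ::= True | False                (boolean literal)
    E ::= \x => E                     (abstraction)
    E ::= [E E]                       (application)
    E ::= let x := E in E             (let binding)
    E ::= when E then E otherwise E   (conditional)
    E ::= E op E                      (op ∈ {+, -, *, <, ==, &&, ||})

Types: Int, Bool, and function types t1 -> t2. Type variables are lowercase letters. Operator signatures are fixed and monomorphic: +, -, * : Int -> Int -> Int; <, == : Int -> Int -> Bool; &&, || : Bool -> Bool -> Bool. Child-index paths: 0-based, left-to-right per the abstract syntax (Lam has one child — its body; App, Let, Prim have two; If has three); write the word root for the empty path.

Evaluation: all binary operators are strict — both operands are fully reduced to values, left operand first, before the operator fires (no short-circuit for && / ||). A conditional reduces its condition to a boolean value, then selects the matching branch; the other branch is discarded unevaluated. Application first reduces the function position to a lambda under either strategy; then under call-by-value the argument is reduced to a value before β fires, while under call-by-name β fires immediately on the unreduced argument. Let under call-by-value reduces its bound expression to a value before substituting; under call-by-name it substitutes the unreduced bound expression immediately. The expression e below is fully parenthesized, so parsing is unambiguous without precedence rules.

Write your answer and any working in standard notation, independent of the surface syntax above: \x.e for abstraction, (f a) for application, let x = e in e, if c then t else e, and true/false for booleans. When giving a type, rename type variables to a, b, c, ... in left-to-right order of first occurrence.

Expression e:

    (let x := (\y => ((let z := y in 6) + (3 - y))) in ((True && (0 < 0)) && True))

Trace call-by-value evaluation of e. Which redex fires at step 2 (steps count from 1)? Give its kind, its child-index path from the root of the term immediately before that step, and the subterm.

Working:
step 0: (let x = (\y.((let z = y in 6) + (3 - y))) in ((true && (0 < 0)) && true))
step 1: [let@root] ((true && (0 < 0)) && true)
step 2: [delta@0.1] ((true && false) && true)

Answer: delta at 0.1 : (0 < 0)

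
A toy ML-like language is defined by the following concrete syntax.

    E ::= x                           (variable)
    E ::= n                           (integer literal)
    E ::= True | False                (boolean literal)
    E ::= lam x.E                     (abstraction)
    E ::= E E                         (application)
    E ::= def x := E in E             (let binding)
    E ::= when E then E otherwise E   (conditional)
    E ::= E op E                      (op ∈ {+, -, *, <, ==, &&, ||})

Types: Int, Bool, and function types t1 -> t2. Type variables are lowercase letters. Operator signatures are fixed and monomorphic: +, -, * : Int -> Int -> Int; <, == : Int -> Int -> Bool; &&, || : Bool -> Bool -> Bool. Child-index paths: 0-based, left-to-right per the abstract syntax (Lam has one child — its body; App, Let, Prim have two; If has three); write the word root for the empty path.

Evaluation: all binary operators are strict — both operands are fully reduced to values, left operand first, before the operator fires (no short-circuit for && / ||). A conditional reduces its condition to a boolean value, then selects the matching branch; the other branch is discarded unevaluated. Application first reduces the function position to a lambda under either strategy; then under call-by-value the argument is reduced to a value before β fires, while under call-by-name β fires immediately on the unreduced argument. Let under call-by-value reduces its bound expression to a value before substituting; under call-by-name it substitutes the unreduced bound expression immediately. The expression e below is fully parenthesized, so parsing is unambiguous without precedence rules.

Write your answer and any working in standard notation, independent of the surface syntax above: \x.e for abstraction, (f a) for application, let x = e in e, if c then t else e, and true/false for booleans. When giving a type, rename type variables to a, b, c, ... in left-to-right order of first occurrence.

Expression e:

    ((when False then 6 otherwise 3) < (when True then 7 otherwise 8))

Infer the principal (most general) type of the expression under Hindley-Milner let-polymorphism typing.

Derivation:
  unify Bool ~ Bool
  unify Int ~ Int
  unify Int ~ Int
  unify Bool ~ Bool
  unify Int ~ Int
  unify Int ~ Int

Answer: Bool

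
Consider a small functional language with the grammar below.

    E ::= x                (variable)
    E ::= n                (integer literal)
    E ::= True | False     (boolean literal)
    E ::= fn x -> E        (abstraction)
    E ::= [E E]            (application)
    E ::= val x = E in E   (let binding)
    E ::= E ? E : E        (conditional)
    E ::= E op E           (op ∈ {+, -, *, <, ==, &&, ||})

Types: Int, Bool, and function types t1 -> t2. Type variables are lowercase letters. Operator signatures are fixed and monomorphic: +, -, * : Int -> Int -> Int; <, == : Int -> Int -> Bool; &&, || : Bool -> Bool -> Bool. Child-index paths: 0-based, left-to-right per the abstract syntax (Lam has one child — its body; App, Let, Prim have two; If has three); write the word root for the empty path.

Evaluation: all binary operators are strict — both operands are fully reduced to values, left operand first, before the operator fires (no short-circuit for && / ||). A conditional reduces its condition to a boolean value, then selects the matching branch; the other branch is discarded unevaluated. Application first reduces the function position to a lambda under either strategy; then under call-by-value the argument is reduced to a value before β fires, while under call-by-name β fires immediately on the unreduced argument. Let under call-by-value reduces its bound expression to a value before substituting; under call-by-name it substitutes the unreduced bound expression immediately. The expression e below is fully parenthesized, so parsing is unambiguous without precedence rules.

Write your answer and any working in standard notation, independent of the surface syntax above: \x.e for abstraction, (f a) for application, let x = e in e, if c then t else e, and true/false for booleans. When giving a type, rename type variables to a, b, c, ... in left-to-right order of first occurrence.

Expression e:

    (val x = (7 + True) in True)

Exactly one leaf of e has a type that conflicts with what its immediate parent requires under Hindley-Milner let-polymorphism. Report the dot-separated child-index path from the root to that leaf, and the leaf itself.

Answer: 0.1 : true

Working:
  unify Int ~ Int
  unify Bool ~ Int
  FAIL: mismatch Bool ~ Int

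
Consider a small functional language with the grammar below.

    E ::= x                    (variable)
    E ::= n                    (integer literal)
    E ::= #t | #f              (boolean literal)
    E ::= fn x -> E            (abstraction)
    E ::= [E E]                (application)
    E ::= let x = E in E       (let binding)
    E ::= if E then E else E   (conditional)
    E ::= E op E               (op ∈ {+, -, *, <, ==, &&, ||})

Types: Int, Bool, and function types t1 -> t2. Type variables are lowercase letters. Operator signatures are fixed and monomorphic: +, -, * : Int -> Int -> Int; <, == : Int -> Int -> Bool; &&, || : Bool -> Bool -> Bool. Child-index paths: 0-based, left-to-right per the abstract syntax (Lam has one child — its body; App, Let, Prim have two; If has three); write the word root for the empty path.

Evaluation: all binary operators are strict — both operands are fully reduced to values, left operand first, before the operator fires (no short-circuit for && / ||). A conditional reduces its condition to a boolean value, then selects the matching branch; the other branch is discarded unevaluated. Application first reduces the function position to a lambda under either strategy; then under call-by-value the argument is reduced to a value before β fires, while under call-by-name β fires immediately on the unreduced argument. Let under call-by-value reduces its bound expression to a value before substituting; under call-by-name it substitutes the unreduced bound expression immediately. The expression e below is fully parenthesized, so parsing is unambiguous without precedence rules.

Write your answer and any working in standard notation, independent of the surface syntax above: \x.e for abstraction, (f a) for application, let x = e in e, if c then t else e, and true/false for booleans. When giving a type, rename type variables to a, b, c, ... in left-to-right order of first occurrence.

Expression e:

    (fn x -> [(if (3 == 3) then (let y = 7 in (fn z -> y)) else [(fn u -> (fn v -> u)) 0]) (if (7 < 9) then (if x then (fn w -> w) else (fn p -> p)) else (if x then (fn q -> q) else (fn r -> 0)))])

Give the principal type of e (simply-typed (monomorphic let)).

Answer: Bool -> Int

Derivation:
  unify Int ~ Int
  unify Int ~ Int
  unify Bool ~ Bool
let y : Int
y : Int
\z._ : b -> Int
u : c
\v._ : d -> c
\u._ : c -> d -> c
  unify c -> d -> c ~ Int -> e
  unify c ~ Int
  unify d -> Int ~ e
_ _ : d -> Int
  unify b -> Int ~ d -> Int
  unify b ~ d
  unify Int ~ Int
  unify Int ~ Int
  unify Int ~ Int
  unify Bool ~ Bool
x : a
  unify a ~ Bool
w : f
\w._ : f -> f
p : g
\p._ : g -> g
  unify f -> f ~ g -> g
  unify f ~ g
  unify g ~ g
x : Bool
  unify Bool ~ Bool
q : h
\q._ : h -> h
\r._ : i -> Int
  unify h -> h ~ i -> Int
  unify h ~ i
  unify i ~ Int
  unify g -> g ~ Int -> Int
  unify g ~ Int
  unify Int ~ Int
  unify d -> Int ~ (Int -> Int) -> j
  unify d ~ Int -> Int
  unify Int ~ j
_ _ : Int
\x._ : Bool -> Int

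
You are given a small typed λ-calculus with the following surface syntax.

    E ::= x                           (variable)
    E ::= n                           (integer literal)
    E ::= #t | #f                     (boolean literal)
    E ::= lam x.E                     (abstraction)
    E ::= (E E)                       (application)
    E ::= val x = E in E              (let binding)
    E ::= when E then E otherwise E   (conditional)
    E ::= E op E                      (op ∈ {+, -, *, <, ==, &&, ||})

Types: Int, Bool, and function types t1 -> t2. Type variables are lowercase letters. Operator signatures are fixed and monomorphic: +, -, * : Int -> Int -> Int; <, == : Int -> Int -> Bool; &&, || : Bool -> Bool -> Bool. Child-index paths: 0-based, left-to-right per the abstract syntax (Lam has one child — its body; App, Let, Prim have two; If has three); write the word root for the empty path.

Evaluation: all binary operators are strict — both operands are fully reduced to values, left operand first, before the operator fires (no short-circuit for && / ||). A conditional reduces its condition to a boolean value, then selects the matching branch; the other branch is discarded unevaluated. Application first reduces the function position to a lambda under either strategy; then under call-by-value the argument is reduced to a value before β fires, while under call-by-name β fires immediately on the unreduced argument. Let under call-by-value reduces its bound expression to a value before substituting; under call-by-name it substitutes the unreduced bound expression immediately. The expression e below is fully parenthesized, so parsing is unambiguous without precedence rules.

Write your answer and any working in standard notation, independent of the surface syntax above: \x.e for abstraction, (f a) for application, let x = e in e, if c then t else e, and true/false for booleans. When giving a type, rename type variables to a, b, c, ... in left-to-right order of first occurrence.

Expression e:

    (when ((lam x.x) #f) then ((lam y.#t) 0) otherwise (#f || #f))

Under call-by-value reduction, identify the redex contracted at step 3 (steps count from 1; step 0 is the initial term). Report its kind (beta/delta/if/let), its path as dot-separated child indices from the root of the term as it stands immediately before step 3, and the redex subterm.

Trace:
step 0: (if ((\x.x) false) then ((\y.true) 0) else (false || false))
step 1: [beta@0] (if false then ((\y.true) 0) else (false || false))
step 2: [if@root] (false || false)
step 3: [delta@root] false

Answer: delta at root : (false || false)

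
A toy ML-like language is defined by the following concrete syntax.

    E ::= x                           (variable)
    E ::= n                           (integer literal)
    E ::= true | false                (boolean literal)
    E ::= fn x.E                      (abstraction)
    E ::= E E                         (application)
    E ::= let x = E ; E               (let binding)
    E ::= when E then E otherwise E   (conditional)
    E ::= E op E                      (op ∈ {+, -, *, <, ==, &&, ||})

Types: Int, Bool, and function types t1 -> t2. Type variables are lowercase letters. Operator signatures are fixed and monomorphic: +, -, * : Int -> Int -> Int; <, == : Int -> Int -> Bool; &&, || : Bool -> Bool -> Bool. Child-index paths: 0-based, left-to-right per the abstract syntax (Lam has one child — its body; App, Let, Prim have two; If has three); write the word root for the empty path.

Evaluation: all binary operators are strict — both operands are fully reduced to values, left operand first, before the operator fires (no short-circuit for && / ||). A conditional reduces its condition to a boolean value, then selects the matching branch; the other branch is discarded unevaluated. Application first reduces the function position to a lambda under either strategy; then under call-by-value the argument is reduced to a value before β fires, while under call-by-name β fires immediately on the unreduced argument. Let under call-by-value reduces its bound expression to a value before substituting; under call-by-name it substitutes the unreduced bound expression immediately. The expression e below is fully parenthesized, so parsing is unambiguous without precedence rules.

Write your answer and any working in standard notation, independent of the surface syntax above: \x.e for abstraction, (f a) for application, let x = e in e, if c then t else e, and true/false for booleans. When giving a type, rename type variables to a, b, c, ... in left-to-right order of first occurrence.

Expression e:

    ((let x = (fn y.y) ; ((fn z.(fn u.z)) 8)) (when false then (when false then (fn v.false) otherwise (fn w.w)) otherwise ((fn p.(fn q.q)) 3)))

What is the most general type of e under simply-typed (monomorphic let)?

Working:
y : a
\y._ : a -> a
let x : a -> a
z : b
\u._ : c -> b
\z._ : b -> c -> b
  unify b -> c -> b ~ Int -> d
  unify b ~ Int
  unify c -> Int ~ d
_ _ : c -> Int
  unify Bool ~ Bool
  unify Bool ~ Bool
\v._ : e -> Bool
w : f
\w._ : f -> f
  unify e -> Bool ~ f -> f
  unify e ~ f
  unify Bool ~ f
q : h
\q._ : h -> h
\p._ : g -> h -> h
  unify g -> h -> h ~ Int -> i
  unify g ~ Int
  unify h -> h ~ i
_ _ : h -> h
  unify Bool -> Bool ~ h -> h
  unify Bool ~ h
  unify Bool ~ Bool
  unify c -> Int ~ (Bool -> Bool) -> j
  unify c ~ Bool -> Bool
  unify Int ~ j
_ _ : Int

Answer: Int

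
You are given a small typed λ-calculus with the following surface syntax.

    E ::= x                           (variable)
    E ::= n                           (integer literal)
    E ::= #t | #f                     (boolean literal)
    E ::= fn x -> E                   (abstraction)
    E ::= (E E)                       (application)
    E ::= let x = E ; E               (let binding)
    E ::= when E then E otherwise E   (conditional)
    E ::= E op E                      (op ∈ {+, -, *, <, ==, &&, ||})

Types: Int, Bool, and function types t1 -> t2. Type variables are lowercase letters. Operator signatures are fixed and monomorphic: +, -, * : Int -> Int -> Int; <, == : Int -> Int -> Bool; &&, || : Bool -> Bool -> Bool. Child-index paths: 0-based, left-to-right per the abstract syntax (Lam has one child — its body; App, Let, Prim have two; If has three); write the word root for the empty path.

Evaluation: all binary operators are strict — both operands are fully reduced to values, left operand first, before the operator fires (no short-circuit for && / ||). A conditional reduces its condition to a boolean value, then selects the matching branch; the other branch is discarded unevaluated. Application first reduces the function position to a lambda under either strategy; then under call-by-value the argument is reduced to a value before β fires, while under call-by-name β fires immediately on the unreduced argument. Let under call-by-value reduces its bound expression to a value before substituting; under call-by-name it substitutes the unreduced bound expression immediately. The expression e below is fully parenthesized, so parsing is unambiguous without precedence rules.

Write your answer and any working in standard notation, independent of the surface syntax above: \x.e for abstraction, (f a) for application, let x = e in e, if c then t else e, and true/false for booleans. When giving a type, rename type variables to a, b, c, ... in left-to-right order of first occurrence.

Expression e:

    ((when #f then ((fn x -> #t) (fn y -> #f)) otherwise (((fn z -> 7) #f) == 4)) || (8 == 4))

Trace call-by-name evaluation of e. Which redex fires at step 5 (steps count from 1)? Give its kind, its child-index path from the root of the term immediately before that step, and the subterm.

Answer: delta at root : (false || false)

Derivation:
step 0: ((if false then ((\x.true) (\y.false)) else (((\z.7) false) == 4)) || (8 == 4))
step 1: [if@0] ((((\z.7) false) == 4) || (8 == 4))
step 2: [beta@0.0] ((7 == 4) || (8 == 4))
step 3: [delta@0] (false || (8 == 4))
step 4: [delta@1] (false || false)
step 5: [delta@root] false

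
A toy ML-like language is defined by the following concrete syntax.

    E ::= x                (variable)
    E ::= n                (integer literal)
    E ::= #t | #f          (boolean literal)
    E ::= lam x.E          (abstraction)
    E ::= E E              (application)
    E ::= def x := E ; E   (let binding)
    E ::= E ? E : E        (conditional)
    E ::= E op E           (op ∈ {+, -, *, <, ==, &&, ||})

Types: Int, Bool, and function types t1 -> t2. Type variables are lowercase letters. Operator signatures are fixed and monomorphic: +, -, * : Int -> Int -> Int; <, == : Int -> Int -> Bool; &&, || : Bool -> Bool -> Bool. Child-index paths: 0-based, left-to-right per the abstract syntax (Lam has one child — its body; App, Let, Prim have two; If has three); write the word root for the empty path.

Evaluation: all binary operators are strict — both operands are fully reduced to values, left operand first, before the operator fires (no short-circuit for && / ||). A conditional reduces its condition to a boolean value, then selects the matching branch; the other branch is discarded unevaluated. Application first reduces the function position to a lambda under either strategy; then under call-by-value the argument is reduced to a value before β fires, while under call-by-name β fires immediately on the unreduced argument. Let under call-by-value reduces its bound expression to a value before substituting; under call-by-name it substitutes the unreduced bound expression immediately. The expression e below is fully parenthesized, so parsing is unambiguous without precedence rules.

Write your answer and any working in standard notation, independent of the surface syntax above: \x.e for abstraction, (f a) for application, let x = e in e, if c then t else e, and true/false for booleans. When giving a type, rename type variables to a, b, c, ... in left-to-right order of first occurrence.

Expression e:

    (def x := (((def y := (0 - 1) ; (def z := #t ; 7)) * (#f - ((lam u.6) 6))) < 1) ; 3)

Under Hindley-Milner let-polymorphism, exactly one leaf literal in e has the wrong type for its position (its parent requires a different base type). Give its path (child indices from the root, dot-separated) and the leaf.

Trace:
  unify Int ~ Int
  unify Int ~ Int
let y : Int
let z : Bool
  unify Int ~ Int
  unify Bool ~ Int
  FAIL: mismatch Bool ~ Int

Answer: 0.0.1.0 : false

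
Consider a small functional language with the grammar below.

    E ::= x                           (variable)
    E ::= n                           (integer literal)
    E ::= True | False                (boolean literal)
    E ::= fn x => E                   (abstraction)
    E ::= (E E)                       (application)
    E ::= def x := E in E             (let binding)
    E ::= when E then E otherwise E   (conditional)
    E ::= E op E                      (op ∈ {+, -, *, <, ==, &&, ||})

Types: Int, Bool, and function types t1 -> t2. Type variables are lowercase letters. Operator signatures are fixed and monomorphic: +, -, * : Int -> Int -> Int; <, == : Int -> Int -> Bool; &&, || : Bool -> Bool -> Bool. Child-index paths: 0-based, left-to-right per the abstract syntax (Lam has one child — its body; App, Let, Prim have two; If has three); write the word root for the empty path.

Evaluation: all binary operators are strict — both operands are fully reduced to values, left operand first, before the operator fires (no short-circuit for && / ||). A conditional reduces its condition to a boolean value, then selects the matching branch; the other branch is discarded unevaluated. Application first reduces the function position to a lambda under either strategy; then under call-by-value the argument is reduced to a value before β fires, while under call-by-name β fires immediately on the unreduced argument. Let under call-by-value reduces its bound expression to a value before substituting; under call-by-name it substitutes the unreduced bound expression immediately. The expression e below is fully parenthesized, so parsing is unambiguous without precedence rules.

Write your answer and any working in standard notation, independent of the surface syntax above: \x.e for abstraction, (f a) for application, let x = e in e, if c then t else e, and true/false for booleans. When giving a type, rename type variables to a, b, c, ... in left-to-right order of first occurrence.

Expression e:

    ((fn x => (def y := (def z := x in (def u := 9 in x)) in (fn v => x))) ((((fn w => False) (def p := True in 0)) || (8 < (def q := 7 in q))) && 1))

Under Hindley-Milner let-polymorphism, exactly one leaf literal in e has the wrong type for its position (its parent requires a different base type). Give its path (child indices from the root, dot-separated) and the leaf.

Answer: 1.1 : 1

Working:
x : a
let z : a
let u : Int
x : a
let y : a
x : a
\v._ : b -> a
\x._ : a -> b -> a
\w._ : c -> Bool
let p : Bool
  unify c -> Bool ~ Int -> d
  unify c ~ Int
  unify Bool ~ d
_ _ : Bool
  unify Bool ~ Bool
  unify Int ~ Int
let q : Int
q : Int
  unify Int ~ Int
  unify Bool ~ Bool
  unify Bool ~ Bool
  unify Int ~ Bool
  FAIL: mismatch Int ~ Bool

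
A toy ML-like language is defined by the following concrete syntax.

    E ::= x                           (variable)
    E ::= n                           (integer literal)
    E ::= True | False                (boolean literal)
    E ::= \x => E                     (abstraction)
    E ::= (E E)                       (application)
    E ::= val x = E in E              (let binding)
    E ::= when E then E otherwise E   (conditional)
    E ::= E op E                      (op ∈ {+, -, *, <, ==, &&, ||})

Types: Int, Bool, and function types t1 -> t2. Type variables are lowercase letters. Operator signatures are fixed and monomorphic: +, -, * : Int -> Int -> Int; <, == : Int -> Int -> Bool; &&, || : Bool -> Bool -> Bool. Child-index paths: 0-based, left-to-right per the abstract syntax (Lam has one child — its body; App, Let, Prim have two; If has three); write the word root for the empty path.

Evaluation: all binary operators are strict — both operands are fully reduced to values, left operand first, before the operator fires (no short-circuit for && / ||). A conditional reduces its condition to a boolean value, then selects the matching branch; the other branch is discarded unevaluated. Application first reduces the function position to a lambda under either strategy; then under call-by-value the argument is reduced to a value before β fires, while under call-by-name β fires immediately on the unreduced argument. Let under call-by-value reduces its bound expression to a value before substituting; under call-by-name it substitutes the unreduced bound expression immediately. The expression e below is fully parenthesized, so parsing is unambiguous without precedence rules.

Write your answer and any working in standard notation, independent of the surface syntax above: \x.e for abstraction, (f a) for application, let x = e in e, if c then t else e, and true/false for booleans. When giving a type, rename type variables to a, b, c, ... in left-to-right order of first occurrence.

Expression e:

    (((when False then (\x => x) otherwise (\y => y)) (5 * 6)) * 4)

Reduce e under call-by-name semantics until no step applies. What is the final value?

Derivation:
step 0: (((if false then (\x.x) else (\y.y)) (5 * 6)) * 4)
step 1: [if@0.0] (((\y.y) (5 * 6)) * 4)
step 2: [beta@0] ((5 * 6) * 4)
step 3: [delta@0] (30 * 4)
step 4: [delta@root] 120

Answer: 120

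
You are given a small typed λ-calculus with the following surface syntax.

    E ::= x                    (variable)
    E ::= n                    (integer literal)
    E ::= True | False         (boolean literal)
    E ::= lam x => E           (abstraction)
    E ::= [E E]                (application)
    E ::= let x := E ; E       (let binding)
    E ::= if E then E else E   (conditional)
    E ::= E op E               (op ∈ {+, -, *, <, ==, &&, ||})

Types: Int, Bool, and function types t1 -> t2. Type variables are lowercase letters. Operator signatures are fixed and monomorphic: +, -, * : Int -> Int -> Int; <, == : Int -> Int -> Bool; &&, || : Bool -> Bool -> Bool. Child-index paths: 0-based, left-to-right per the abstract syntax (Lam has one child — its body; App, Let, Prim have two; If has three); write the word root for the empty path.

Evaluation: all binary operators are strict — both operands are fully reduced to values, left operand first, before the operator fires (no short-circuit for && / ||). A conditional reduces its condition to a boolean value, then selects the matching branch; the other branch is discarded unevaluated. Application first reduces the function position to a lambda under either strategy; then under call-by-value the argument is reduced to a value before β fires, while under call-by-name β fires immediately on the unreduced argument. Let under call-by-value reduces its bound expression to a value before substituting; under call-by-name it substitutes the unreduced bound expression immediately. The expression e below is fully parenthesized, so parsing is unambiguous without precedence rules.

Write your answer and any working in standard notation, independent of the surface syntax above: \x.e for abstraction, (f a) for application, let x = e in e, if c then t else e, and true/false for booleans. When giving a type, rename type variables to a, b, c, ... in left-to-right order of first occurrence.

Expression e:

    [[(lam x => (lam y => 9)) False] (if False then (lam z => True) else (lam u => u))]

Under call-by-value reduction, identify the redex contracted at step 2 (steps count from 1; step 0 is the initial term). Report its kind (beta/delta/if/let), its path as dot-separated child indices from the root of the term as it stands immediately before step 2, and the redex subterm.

Answer: if at 1 : (if false then (\z.true) else (\u.u))

Derivation:
step 0: (((\x.(\y.9)) false) (if false then (\z.true) else (\u.u)))
step 1: [beta@0] ((\y.9) (if false then (\z.true) else (\u.u)))
step 2: [if@1] ((\y.9) (\u.u))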